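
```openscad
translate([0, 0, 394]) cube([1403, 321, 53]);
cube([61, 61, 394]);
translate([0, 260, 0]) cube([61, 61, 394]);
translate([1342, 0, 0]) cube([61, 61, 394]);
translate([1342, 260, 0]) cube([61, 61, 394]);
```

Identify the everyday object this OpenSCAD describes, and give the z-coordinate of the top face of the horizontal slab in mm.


A bench. The seat-top height is 447 mm.

A long slab on four corner posts — a bench. The slab sits at z = 394 with thickness 53, so the top is 394 + 53 = 447 mm.


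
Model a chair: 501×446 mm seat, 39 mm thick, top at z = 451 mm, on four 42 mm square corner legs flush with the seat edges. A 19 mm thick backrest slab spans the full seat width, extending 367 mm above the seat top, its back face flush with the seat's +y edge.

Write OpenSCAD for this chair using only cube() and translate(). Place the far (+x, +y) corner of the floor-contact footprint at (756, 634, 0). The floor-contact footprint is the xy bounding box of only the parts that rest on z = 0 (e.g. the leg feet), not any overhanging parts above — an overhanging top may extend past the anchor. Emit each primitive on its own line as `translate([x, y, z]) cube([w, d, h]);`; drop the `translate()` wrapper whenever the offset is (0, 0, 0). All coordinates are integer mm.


// leg_h = 451 - 39 = 412
translate([255, 188, 412]) cube([501, 446, 39]);
translate([255, 188, 0]) cube([42, 42, 412]);
translate([714, 188, 0]) cube([42, 42, 412]);
translate([255, 592, 0]) cube([42, 42, 412]);
translate([714, 592, 0]) cube([42, 42, 412]);
translate([255, 615, 451]) cube([501, 19, 367]);


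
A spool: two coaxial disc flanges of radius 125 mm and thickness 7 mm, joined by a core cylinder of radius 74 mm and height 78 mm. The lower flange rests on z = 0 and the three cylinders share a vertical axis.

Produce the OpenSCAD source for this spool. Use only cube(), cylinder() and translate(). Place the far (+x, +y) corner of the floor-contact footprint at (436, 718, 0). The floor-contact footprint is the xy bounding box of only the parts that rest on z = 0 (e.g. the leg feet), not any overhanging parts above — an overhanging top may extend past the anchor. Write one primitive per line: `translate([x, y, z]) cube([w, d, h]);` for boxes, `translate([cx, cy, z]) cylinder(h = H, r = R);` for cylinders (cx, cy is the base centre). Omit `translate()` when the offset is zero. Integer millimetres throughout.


translate([311, 593, 0]) cylinder(h = 7, r = 125);
translate([311, 593, 7]) cylinder(h = 78, r = 74);
translate([311, 593, 85]) cylinder(h = 7, r = 125);


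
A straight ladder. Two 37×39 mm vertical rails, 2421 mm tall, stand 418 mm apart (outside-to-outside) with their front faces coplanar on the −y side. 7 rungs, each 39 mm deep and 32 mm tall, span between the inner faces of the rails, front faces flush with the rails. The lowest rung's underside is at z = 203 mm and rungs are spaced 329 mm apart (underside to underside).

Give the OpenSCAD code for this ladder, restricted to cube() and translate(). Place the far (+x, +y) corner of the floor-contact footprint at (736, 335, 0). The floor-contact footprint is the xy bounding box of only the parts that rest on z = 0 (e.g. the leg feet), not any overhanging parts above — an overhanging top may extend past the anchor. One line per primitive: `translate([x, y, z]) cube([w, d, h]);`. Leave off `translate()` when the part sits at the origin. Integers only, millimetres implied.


// rung span = 418 - 2*37 = 344
// rung[k] z = 203 + k*329
translate([318, 296, 0]) cube([37, 39, 2421]);
translate([699, 296, 0]) cube([37, 39, 2421]);
translate([355, 296, 203]) cube([344, 39, 32]);
translate([355, 296, 532]) cube([344, 39, 32]);
translate([355, 296, 861]) cube([344, 39, 32]);
translate([355, 296, 1190]) cube([344, 39, 32]);
translate([355, 296, 1519]) cube([344, 39, 32]);
translate([355, 296, 1848]) cube([344, 39, 32]);
translate([355, 296, 2177]) cube([344, 39, 32]);


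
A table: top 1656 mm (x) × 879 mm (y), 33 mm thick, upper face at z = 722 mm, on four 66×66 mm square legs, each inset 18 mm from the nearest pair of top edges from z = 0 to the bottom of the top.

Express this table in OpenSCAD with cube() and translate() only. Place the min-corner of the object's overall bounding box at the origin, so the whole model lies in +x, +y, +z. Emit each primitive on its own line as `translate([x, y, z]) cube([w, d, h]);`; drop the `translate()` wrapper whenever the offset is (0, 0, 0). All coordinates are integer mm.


// leg_h = 722 - 33 = 689
translate([0, 0, 689]) cube([1656, 879, 33]);
translate([18, 18, 0]) cube([66, 66, 689]);
translate([1572, 18, 0]) cube([66, 66, 689]);
translate([18, 795, 0]) cube([66, 66, 689]);
translate([1572, 795, 0]) cube([66, 66, 689]);


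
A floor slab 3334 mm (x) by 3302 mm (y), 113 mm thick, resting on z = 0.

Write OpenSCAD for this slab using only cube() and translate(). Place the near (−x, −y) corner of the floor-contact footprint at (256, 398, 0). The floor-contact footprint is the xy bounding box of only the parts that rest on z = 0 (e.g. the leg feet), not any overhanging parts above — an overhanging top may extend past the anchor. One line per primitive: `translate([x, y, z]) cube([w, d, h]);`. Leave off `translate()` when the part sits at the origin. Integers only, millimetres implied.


translate([256, 398, 0]) cube([3334, 3302, 113]);


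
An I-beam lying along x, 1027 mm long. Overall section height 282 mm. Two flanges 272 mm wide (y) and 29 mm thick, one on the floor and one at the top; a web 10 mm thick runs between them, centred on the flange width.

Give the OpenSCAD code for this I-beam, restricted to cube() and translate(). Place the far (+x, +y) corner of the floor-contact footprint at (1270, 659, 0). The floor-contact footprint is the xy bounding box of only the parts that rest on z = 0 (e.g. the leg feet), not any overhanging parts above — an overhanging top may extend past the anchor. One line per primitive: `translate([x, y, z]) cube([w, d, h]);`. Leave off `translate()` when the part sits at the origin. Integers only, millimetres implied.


translate([243, 387, 0]) cube([1027, 272, 29]);
translate([243, 518, 29]) cube([1027, 10, 224]);
translate([243, 387, 253]) cube([1027, 272, 29]);


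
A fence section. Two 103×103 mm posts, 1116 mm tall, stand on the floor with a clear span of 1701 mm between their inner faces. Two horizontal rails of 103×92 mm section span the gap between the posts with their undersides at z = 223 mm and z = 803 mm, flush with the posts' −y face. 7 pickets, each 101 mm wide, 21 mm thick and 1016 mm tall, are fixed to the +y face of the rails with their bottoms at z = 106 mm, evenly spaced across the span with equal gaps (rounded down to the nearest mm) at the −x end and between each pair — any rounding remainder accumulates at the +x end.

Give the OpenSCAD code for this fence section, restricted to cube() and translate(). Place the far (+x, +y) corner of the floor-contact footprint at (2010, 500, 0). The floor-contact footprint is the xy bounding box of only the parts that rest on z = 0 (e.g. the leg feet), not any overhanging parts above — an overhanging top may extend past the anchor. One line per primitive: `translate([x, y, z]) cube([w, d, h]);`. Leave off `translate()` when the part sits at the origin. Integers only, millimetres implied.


translate([103, 397, 0]) cube([103, 103, 1116]);
translate([1907, 397, 0]) cube([103, 103, 1116]);
translate([206, 397, 223]) cube([1701, 103, 92]);
translate([206, 397, 803]) cube([1701, 103, 92]);
translate([330, 500, 106]) cube([101, 21, 1016]);
translate([555, 500, 106]) cube([101, 21, 1016]);
translate([780, 500, 106]) cube([101, 21, 1016]);
translate([1005, 500, 106]) cube([101, 21, 1016]);
translate([1230, 500, 106]) cube([101, 21, 1016]);
translate([1455, 500, 106]) cube([101, 21, 1016]);
translate([1680, 500, 106]) cube([101, 21, 1016]);


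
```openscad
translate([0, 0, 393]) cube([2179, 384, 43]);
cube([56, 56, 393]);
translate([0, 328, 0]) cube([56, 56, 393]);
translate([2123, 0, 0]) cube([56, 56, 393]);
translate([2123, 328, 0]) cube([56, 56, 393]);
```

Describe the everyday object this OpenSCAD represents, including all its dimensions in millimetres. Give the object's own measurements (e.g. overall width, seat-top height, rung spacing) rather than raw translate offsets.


A long wooden bench with a 2179 mm (x) × 384 mm (y) seat, 43 mm thick, its top surface 436 mm above the floor. Four 56 mm square legs at the seat corners, flush with the edges, run from z = 0 to the seat underside.


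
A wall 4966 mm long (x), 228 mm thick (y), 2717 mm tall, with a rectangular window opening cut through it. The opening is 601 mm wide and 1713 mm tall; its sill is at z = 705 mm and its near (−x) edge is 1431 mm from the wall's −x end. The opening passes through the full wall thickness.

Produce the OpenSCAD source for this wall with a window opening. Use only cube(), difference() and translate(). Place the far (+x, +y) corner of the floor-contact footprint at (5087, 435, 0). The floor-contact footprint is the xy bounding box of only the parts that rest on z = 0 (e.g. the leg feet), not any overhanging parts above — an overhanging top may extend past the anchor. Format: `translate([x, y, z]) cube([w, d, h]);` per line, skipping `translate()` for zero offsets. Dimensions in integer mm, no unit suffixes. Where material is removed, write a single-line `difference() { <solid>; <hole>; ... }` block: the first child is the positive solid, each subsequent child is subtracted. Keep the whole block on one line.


difference() { translate([121, 207, 0]) cube([4966, 228, 2717]); translate([1552, 207, 705]) cube([601, 228, 1713]); }


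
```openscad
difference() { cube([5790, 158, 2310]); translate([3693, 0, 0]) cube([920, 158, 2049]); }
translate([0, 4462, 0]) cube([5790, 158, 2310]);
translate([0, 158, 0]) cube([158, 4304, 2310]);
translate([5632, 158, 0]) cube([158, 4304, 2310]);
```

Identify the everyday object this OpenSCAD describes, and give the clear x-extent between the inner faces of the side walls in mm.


A single room. The interior width is 5474 mm.

Four walls enclosing a rectangle with a door in the front wall — a room. Outside width 5790 minus two 158 mm walls gives 5474 mm.


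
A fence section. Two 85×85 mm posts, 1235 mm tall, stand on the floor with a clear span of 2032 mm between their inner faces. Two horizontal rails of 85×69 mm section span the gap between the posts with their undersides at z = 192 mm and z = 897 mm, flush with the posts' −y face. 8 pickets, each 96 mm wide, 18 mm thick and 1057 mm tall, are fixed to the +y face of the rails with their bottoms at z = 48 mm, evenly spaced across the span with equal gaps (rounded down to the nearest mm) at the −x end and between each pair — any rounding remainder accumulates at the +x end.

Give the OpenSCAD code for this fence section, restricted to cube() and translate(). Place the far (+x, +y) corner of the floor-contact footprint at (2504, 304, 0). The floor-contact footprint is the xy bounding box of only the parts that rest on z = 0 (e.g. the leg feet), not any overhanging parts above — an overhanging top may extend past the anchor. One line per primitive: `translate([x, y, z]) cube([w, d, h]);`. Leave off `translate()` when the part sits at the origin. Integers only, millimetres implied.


translate([302, 219, 0]) cube([85, 85, 1235]);
translate([2419, 219, 0]) cube([85, 85, 1235]);
translate([387, 219, 192]) cube([2032, 85, 69]);
translate([387, 219, 897]) cube([2032, 85, 69]);
translate([527, 304, 48]) cube([96, 18, 1057]);
translate([763, 304, 48]) cube([96, 18, 1057]);
translate([999, 304, 48]) cube([96, 18, 1057]);
translate([1235, 304, 48]) cube([96, 18, 1057]);
translate([1471, 304, 48]) cube([96, 18, 1057]);
translate([1707, 304, 48]) cube([96, 18, 1057]);
translate([1943, 304, 48]) cube([96, 18, 1057]);
translate([2179, 304, 48]) cube([96, 18, 1057]);


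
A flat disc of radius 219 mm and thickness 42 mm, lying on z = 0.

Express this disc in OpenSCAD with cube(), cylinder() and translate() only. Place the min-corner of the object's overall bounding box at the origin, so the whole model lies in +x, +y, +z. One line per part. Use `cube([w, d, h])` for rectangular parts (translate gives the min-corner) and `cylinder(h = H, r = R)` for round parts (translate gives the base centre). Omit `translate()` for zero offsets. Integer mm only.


translate([219, 219, 0]) cylinder(h = 42, r = 219);


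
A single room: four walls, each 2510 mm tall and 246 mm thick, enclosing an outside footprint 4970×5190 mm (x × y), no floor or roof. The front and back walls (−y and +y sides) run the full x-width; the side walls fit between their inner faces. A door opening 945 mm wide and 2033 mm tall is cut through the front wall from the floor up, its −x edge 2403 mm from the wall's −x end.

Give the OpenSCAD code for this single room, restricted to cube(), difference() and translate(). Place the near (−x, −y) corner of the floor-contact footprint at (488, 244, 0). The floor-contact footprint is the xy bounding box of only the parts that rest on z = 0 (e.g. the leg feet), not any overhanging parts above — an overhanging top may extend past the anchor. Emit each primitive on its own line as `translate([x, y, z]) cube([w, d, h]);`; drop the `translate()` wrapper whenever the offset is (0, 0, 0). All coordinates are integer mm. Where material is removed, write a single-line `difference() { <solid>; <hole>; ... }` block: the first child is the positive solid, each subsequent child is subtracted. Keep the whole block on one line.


difference() { translate([488, 244, 0]) cube([4970, 246, 2510]); translate([2891, 244, 0]) cube([945, 246, 2033]); }
translate([488, 5188, 0]) cube([4970, 246, 2510]);
translate([488, 490, 0]) cube([246, 4698, 2510]);
translate([5212, 490, 0]) cube([246, 4698, 2510]);


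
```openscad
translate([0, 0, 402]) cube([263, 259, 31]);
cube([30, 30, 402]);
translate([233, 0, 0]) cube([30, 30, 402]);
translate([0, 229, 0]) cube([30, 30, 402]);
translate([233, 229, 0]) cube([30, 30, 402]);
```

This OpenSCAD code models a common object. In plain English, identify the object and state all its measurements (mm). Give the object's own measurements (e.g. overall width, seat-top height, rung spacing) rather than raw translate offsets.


A four-legged stool. The seat is a 263×259×31 mm slab whose top surface is at z = 433 mm; four square legs, each 30×30 mm in cross-section, run from the floor (z = 0) to the underside of the seat, each flush with a corner of the seat.


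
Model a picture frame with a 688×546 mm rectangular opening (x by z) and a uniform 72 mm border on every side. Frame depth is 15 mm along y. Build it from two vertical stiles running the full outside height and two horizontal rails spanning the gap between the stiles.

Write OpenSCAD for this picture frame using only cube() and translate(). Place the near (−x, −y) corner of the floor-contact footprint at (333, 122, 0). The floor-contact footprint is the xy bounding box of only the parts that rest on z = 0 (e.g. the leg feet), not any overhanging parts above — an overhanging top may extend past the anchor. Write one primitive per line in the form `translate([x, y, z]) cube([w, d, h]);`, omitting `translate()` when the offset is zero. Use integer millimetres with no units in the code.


translate([333, 122, 0]) cube([72, 15, 690]);
translate([1093, 122, 0]) cube([72, 15, 690]);
translate([405, 122, 0]) cube([688, 15, 72]);
translate([405, 122, 618]) cube([688, 15, 72]);


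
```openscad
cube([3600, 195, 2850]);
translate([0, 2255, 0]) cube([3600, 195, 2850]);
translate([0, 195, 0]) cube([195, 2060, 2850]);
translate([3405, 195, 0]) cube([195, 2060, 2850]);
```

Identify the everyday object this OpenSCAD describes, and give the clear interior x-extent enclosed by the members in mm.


A house (or room) frame. The interior width is 3210 mm.

Four 2850 mm walls enclosing a rectangle with no floor or roof — a room or house frame. Outside width is 3600 mm and wall thickness is 195 mm, so the interior width is 3600 − 2 × 195 = 3210 mm.


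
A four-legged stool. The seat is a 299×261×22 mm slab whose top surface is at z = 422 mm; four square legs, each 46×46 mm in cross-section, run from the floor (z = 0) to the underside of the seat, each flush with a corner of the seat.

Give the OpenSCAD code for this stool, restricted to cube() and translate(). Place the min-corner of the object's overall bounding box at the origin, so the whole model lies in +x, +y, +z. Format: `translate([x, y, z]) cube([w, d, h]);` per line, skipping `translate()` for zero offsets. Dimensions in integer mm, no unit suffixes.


translate([0, 0, 400]) cube([299, 261, 22]);
cube([46, 46, 400]);
translate([253, 0, 0]) cube([46, 46, 400]);
translate([0, 215, 0]) cube([46, 46, 400]);
translate([253, 215, 0]) cube([46, 46, 400]);


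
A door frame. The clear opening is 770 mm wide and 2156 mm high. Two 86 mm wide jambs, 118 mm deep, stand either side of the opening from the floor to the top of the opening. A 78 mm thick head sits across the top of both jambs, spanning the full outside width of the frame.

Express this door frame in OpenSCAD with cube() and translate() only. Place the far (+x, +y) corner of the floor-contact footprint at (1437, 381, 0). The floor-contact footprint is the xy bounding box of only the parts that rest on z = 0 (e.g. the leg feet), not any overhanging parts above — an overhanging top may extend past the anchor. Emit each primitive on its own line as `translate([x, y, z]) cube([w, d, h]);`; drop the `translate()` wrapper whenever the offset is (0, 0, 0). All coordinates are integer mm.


translate([495, 263, 0]) cube([86, 118, 2156]);
translate([1351, 263, 0]) cube([86, 118, 2156]);
translate([495, 263, 2156]) cube([942, 118, 78]);


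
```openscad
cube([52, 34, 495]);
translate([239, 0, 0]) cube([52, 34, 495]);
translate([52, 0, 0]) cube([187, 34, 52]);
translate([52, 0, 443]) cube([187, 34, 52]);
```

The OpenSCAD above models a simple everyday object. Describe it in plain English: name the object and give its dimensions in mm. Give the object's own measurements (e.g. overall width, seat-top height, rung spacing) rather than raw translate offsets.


A rectangular picture frame lying in the x–z plane (depth along y). The opening is 187 mm wide (x) by 391 mm tall (z), surrounded by a border 52 mm wide on all four sides. The frame is 34 mm deep and is made of two full-height vertical stiles with two horizontal rails fitted between them.


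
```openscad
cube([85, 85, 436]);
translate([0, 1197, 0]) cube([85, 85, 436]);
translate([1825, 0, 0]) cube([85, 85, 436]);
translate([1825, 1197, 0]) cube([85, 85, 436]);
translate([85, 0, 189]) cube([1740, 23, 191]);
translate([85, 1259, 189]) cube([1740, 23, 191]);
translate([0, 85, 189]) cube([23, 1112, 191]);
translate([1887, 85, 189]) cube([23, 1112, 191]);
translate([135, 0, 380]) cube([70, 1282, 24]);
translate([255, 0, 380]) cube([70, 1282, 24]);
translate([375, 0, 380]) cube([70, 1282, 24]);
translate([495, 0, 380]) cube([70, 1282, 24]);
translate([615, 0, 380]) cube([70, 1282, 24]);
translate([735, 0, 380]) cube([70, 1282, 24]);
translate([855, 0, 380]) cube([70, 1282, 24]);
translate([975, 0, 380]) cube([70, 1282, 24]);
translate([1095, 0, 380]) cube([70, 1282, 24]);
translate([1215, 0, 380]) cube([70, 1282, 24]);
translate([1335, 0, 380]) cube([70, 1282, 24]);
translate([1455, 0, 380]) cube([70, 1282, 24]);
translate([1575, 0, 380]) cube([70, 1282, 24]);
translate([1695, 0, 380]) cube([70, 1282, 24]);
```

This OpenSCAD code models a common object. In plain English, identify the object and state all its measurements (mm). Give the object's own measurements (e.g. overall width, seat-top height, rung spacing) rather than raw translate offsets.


A bed frame 1910 mm long (x) by 1282 mm wide (y). Four 85×85 mm corner posts, 436 mm tall, at the corners of the footprint. Four rails of 23 mm thickness and 191 mm height run between adjacent posts with their undersides at z = 189 mm, their outer faces flush with the outside of the frame (the two x-running rails run between the posts' inner faces; the two y-running rails run between the posts' inner faces). 14 slats, each 70 mm wide (x) and 24 mm thick, lie across the top of the two x-running rails, running the full 1282 mm width of the frame in y; along x they sit between the end posts with a 50 mm gap after the −x posts and between neighbouring slats, leaving 60 mm before the +x posts.


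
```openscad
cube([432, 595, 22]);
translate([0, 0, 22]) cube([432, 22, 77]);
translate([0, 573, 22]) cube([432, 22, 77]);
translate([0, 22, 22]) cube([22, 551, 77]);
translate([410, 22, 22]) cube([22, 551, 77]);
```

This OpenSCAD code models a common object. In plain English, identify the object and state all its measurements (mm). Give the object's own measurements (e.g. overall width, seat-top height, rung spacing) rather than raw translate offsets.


An open-topped rectangular box: outside dimensions 432×595×99 mm, with a uniform wall and base thickness of 22 mm. The base is a full 432×595 slab on the floor; four walls sit on top of the base. The front and back walls (the −y and +y sides) span the full width; the two side walls fit between them.


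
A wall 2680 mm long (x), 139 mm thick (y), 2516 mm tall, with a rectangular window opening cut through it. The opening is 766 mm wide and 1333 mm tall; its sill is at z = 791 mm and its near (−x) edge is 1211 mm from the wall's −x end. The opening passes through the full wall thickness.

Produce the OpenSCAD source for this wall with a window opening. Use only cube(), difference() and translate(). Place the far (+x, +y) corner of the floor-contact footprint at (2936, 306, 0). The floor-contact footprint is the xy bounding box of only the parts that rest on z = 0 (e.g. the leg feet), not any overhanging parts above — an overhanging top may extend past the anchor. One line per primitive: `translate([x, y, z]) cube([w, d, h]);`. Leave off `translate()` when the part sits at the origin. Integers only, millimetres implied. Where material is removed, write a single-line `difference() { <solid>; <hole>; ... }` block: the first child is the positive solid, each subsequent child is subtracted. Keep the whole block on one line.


difference() { translate([256, 167, 0]) cube([2680, 139, 2516]); translate([1467, 167, 791]) cube([766, 139, 1333]); }


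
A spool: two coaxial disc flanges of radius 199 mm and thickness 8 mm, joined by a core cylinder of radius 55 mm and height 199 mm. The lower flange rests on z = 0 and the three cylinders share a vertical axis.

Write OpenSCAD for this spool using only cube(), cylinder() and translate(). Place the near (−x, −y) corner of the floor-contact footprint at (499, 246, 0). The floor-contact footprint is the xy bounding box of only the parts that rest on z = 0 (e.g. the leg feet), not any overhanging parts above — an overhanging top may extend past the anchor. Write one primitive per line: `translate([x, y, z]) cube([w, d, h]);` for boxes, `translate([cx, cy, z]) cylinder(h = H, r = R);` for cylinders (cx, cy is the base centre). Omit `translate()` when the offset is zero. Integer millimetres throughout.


translate([698, 445, 0]) cylinder(h = 8, r = 199);
translate([698, 445, 8]) cylinder(h = 199, r = 55);
translate([698, 445, 207]) cylinder(h = 8, r = 199);


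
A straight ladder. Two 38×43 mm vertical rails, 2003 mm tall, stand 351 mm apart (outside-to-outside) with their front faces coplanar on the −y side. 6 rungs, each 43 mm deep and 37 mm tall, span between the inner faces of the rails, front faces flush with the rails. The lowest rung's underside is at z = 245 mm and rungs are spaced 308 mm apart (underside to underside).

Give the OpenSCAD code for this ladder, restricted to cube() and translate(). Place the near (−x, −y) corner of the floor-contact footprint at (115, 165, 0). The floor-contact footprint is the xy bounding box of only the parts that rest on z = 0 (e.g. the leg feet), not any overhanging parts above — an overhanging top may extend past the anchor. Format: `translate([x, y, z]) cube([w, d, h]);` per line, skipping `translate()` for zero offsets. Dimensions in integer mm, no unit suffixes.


translate([115, 165, 0]) cube([38, 43, 2003]);
translate([428, 165, 0]) cube([38, 43, 2003]);
translate([153, 165, 245]) cube([275, 43, 37]);
translate([153, 165, 553]) cube([275, 43, 37]);
translate([153, 165, 861]) cube([275, 43, 37]);
translate([153, 165, 1169]) cube([275, 43, 37]);
translate([153, 165, 1477]) cube([275, 43, 37]);
translate([153, 165, 1785]) cube([275, 43, 37]);


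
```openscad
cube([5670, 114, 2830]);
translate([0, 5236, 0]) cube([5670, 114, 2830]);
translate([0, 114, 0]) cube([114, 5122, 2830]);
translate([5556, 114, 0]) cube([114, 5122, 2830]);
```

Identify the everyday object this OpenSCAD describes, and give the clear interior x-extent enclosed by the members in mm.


A house (or room) frame. The interior width is 5442 mm.

Four 2830 mm walls enclosing a rectangle with no floor or roof — a room or house frame. Outside width is 5670 mm and wall thickness is 114 mm, so the interior width is 5670 − 2 × 114 = 5442 mm.


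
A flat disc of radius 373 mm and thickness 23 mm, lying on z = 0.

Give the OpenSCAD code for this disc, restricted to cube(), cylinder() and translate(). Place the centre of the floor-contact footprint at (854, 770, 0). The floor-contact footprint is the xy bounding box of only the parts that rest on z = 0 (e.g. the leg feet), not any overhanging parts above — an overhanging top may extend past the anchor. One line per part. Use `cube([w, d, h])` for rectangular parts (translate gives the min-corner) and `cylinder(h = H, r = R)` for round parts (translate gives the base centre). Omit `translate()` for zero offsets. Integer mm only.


translate([854, 770, 0]) cylinder(h = 23, r = 373);


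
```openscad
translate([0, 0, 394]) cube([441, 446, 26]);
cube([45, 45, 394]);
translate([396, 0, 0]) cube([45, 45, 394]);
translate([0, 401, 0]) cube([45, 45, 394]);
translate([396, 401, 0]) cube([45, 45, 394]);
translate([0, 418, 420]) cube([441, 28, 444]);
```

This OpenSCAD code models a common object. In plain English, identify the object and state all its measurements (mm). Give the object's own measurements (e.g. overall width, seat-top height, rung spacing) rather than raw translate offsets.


A chair. The seat is a 441×446×26 mm slab with its top at z = 420 mm, on four 45×45 mm corner legs (flush with the seat edges, standing on z = 0). A flat backrest 28 mm thick, 444 mm tall, spans the full seat width and rises from the seat top along its +y edge, rear face flush with the rear of the seat.


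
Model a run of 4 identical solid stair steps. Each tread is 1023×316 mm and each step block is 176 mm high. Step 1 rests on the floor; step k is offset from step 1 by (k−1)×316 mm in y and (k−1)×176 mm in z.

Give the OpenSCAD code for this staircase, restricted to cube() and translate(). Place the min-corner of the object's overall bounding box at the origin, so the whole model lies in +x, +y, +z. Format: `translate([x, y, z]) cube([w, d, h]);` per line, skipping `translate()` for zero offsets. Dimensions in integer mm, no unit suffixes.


cube([1023, 316, 176]);
translate([0, 316, 176]) cube([1023, 316, 176]);
translate([0, 632, 352]) cube([1023, 316, 176]);
translate([0, 948, 528]) cube([1023, 316, 176]);


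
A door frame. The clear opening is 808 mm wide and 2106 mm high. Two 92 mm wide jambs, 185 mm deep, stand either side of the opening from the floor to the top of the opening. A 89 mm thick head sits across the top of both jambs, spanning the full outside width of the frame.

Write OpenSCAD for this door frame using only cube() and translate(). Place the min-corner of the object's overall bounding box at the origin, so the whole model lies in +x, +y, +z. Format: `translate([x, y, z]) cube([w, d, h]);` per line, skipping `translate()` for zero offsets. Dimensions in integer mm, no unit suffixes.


cube([92, 185, 2106]);
translate([900, 0, 0]) cube([92, 185, 2106]);
translate([0, 0, 2106]) cube([992, 185, 89]);


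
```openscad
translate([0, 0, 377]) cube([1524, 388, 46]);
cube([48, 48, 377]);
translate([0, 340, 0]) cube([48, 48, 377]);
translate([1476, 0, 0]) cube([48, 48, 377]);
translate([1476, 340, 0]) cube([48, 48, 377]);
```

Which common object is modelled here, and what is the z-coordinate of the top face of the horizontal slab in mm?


A bench. The seat-top height is 423 mm.

A long slab on four corner posts — a bench. The slab sits at z = 377 with thickness 46, so the top is 377 + 46 = 423 mm.


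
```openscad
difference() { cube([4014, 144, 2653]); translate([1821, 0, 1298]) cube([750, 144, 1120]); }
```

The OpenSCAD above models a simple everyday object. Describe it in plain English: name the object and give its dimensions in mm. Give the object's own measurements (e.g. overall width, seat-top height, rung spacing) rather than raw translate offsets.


A wall 4014 mm long (x), 144 mm thick (y), 2653 mm tall, with a rectangular window opening cut through it. The opening is 750 mm wide and 1120 mm tall; its sill is at z = 1298 mm and its near (−x) edge is 1821 mm from the wall's −x end. The opening passes through the full wall thickness.


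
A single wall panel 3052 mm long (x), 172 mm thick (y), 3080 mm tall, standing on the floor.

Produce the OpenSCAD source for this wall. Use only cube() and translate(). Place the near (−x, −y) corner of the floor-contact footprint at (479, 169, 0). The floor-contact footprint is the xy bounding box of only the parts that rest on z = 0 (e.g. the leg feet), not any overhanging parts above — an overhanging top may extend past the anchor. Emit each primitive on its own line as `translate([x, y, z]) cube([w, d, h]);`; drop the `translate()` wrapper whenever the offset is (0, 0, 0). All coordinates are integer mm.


translate([479, 169, 0]) cube([3052, 172, 3080]);


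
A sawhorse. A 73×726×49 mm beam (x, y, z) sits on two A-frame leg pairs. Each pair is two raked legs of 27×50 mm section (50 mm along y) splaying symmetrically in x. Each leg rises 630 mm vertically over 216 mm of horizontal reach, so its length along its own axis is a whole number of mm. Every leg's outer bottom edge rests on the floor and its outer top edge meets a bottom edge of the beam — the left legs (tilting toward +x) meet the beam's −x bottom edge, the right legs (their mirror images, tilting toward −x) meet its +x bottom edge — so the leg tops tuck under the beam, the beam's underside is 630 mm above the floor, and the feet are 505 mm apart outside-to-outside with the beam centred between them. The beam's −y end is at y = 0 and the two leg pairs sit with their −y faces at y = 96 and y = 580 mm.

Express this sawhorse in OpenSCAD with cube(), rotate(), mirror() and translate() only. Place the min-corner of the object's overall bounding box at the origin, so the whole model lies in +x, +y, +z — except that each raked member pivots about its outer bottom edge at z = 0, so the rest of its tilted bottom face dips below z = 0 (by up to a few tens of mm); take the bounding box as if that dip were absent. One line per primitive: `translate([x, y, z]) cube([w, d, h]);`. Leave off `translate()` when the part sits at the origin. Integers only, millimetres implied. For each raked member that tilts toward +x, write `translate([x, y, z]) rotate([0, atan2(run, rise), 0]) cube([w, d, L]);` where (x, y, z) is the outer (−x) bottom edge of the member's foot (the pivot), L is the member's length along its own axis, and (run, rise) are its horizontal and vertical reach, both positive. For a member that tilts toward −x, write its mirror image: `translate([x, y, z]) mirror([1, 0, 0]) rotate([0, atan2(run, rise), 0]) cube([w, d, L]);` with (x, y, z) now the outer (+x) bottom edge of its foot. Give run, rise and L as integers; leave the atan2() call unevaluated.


translate([216, 0, 630]) cube([73, 726, 49]);
translate([0, 96, 0]) rotate([0, atan2(216, 630), 0]) cube([27, 50, 666]);
translate([505, 96, 0]) mirror([1, 0, 0]) rotate([0, atan2(216, 630), 0]) cube([27, 50, 666]);
translate([0, 580, 0]) rotate([0, atan2(216, 630), 0]) cube([27, 50, 666]);
translate([505, 580, 0]) mirror([1, 0, 0]) rotate([0, atan2(216, 630), 0]) cube([27, 50, 666]);


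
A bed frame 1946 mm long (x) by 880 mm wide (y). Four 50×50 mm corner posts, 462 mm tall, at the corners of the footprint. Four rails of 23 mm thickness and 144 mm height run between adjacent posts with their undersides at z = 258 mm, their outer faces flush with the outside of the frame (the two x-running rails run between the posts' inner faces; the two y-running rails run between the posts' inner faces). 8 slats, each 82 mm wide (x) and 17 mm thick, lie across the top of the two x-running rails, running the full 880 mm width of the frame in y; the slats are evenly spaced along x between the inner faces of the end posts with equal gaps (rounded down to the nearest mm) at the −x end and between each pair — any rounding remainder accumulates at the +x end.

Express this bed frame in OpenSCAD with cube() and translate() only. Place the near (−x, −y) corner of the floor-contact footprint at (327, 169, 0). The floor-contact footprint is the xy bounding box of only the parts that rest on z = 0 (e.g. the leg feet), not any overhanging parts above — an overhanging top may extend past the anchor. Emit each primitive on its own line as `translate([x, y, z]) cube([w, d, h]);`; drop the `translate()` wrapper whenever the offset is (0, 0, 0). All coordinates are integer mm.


// slat z = rail_z + rail_h = 258 + 144 = 402
// slat gap = ⌊(1846 − 8·82) / 9⌋ = 132
translate([327, 169, 0]) cube([50, 50, 462]);
translate([327, 999, 0]) cube([50, 50, 462]);
translate([2223, 169, 0]) cube([50, 50, 462]);
translate([2223, 999, 0]) cube([50, 50, 462]);
translate([377, 169, 258]) cube([1846, 23, 144]);
translate([377, 1026, 258]) cube([1846, 23, 144]);
translate([327, 219, 258]) cube([23, 780, 144]);
translate([2250, 219, 258]) cube([23, 780, 144]);
translate([509, 169, 402]) cube([82, 880, 17]);
translate([723, 169, 402]) cube([82, 880, 17]);
translate([937, 169, 402]) cube([82, 880, 17]);
translate([1151, 169, 402]) cube([82, 880, 17]);
translate([1365, 169, 402]) cube([82, 880, 17]);
translate([1579, 169, 402]) cube([82, 880, 17]);
translate([1793, 169, 402]) cube([82, 880, 17]);
translate([2007, 169, 402]) cube([82, 880, 17]);


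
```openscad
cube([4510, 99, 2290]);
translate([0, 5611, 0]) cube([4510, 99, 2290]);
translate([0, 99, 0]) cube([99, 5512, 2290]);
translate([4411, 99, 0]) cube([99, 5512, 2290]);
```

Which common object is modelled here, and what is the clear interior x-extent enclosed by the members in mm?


A house (or room) frame. The interior width is 4312 mm.

Four 2290 mm walls enclosing a rectangle with no floor or roof — a room or house frame. Outside width is 4510 mm and wall thickness is 99 mm, so the interior width is 4510 − 2 × 99 = 4312 mm.


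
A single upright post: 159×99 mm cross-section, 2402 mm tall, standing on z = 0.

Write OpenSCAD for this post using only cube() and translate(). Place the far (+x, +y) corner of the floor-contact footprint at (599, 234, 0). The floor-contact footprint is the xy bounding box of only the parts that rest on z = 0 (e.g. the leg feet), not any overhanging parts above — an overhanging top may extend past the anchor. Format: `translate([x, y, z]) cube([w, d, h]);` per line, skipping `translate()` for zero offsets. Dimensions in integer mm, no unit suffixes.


translate([440, 135, 0]) cube([159, 99, 2402]);


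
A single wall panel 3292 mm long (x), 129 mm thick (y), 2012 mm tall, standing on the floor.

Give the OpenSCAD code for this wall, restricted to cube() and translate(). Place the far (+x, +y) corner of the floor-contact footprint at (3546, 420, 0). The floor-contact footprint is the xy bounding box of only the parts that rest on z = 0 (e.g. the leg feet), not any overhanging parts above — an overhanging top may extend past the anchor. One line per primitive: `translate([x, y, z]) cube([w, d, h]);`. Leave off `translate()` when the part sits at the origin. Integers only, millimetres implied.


translate([254, 291, 0]) cube([3292, 129, 2012]);


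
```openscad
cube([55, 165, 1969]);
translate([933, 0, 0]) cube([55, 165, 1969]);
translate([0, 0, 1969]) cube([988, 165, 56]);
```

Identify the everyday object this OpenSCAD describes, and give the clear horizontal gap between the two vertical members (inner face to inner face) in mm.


A door frame. The clear opening width is 878 mm.

Two 1969 mm tall posts with a header on top — a door frame. The left jamb is 55 mm wide at x = 0; the right jamb starts at x = 933. The clear opening is 933 − 55 = 878 mm.


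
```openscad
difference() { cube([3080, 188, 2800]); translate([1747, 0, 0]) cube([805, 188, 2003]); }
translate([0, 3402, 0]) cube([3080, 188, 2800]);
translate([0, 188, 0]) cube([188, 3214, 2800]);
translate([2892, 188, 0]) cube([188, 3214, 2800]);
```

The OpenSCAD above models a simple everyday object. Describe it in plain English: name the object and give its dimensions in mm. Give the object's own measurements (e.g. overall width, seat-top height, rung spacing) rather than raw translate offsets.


A single room: four walls, each 2800 mm tall and 188 mm thick, enclosing an outside footprint 3080×3590 mm (x × y), no floor or roof. The front and back walls (−y and +y sides) run the full x-width; the side walls fit between their inner faces. A door opening 805 mm wide and 2003 mm tall is cut through the front wall from the floor up, its −x edge 1747 mm from the wall's −x end.


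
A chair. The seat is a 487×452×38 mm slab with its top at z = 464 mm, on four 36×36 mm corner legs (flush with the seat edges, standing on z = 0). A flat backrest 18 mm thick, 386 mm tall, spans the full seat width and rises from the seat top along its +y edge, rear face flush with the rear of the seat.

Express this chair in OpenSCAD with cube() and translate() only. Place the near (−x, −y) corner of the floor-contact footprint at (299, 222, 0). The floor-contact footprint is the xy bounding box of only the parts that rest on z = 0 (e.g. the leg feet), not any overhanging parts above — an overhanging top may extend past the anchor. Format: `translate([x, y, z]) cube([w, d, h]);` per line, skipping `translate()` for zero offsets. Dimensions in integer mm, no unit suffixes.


// leg_h = 464 - 38 = 426
translate([299, 222, 426]) cube([487, 452, 38]);
translate([299, 222, 0]) cube([36, 36, 426]);
translate([750, 222, 0]) cube([36, 36, 426]);
translate([299, 638, 0]) cube([36, 36, 426]);
translate([750, 638, 0]) cube([36, 36, 426]);
translate([299, 656, 464]) cube([487, 18, 386]);


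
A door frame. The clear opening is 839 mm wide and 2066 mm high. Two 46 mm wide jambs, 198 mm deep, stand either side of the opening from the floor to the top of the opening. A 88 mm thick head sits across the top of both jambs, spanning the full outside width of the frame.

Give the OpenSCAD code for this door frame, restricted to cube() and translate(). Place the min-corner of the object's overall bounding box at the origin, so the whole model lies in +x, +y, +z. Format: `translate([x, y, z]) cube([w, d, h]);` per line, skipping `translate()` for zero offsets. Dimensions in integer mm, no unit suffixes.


cube([46, 198, 2066]);
translate([885, 0, 0]) cube([46, 198, 2066]);
translate([0, 0, 2066]) cube([931, 198, 88]);


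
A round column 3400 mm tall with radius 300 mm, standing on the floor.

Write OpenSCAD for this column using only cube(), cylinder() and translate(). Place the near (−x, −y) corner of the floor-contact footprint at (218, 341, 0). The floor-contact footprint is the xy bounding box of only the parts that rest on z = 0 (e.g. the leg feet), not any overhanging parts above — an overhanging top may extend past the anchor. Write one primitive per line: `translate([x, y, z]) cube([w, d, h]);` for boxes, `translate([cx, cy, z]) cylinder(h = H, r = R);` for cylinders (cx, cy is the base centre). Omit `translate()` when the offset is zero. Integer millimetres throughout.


translate([518, 641, 0]) cylinder(h = 3400, r = 300);
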